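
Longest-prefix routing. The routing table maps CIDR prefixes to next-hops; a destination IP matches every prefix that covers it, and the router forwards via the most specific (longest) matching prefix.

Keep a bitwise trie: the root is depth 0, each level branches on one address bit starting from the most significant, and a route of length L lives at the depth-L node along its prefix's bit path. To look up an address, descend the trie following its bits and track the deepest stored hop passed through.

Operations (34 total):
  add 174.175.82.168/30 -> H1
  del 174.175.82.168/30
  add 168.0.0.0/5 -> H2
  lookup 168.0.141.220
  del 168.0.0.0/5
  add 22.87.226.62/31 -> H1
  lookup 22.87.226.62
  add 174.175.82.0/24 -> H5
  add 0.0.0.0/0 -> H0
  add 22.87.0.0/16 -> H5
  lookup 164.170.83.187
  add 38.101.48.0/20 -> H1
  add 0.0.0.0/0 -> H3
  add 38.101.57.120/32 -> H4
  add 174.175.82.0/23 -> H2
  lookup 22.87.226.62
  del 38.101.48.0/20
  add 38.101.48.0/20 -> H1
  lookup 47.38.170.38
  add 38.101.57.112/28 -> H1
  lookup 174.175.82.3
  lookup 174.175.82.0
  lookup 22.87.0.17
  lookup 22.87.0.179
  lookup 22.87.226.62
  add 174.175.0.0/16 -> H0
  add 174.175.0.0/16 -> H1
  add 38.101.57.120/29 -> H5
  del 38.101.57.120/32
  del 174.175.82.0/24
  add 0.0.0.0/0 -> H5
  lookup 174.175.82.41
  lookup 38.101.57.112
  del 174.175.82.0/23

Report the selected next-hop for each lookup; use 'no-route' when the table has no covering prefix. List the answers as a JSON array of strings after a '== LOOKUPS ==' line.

Apply in order:
  + 174.175.82.168/30 (H1) depth=30
  - 174.175.82.168/30 clear@30
  + 168.0.0.0/5 (H2) depth=5
  lookup 168.0.141.220: bits 10101 walk d0:-→d1:-→d2:-→d3:-→d4:-→d5:H2 -> H2
  - 168.0.0.0/5 clear@5
  + 22.87.226.62/31 (H1) depth=31
  lookup 22.87.226.62: bits 0001011001010111111000100011111 walk d0:-→d1:-→d2:-→d3:-→d4:-→d5:-→d6:-→d7:-→d8:-→d9:-→d10:-→d11:-→d12:-→d13:-→d14:-→d15:-→d16:-→d17:-→d18:-→d19:-→d20:-→d21:-→d22:-→d23:-→d24:-→d25:-→d26:-→d27:-→d28:-→d29:-→d30:-→d31:H1 -> H1
  + 174.175.82.0/24 (H5) depth=24
  + 0.0.0.0/0 (H0) depth=0
  + 22.87.0.0/16 (H5) depth=16
  lookup 164.170.83.187: bits 1010 walk d0:H0→d1:-→d2:-→d3:-→d4:- -> H0
  + 38.101.48.0/20 (H1) depth=20
  + 0.0.0.0/0 (H3) depth=0
  + 38.101.57.120/32 (H4) depth=32
  + 174.175.82.0/23 (H2) depth=23
  lookup 22.87.226.62: bits 0001011001010111111000100011111 walk d0:H3→d1:-→d2:-→d3:-→d4:-→d5:-→d6:-→d7:-→d8:-→d9:-→d10:-→d11:-→d12:-→d13:-→d14:-→d15:-→d16:H5→d17:-→d18:-→d19:-→d20:-→d21:-→d22:-→d23:-→d24:-→d25:-→d26:-→d27:-→d28:-→d29:-→d30:-→d31:H1 -> H1
  - 38.101.48.0/20 clear@20
  + 38.101.48.0/20 (H1) depth=20
  lookup 47.38.170.38: bits 0010 walk d0:H3→d1:-→d2:-→d3:-→d4:- -> H3
  + 38.101.57.112/28 (H1) depth=28
  lookup 174.175.82.3: bits 101011101010111101010010 walk d0:H3→d1:-→d2:-→d3:-→d4:-→d5:-→d6:-→d7:-→d8:-→d9:-→d10:-→d11:-→d12:-→d13:-→d14:-→d15:-→d16:-→d17:-→d18:-→d19:-→d20:-→d21:-→d22:-→d23:H2→d24:H5 -> H5
  lookup 174.175.82.0: bits 101011101010111101010010 walk d0:H3→d1:-→d2:-→d3:-→d4:-→d5:-→d6:-→d7:-→d8:-→d9:-→d10:-→d11:-→d12:-→d13:-→d14:-→d15:-→d16:-→d17:-→d18:-→d19:-→d20:-→d21:-→d22:-→d23:H2→d24:H5 -> H5
  lookup 22.87.0.17: bits 0001011001010111 walk d0:H3→d1:-→d2:-→d3:-→d4:-→d5:-→d6:-→d7:-→d8:-→d9:-→d10:-→d11:-→d12:-→d13:-→d14:-→d15:-→d16:H5 -> H5
  lookup 22.87.0.179: bits 0001011001010111 walk d0:H3→d1:-→d2:-→d3:-→d4:-→d5:-→d6:-→d7:-→d8:-→d9:-→d10:-→d11:-→d12:-→d13:-→d14:-→d15:-→d16:H5 -> H5
  lookup 22.87.226.62: bits 0001011001010111111000100011111 walk d0:H3→d1:-→d2:-→d3:-→d4:-→d5:-→d6:-→d7:-→d8:-→d9:-→d10:-→d11:-→d12:-→d13:-→d14:-→d15:-→d16:H5→d17:-→d18:-→d19:-→d20:-→d21:-→d22:-→d23:-→d24:-→d25:-→d26:-→d27:-→d28:-→d29:-→d30:-→d31:H1 -> H1
  + 174.175.0.0/16 (H0) depth=16
  + 174.175.0.0/16 (H1) depth=16
  + 38.101.57.120/29 (H5) depth=29
  - 38.101.57.120/32 clear@32
  - 174.175.82.0/24 clear@24
  + 0.0.0.0/0 (H5) depth=0
  lookup 174.175.82.41: bits 101011101010111101010010 walk d0:H5→d1:-→d2:-→d3:-→d4:-→d5:-→d6:-→d7:-→d8:-→d9:-→d10:-→d11:-→d12:-→d13:-→d14:-→d15:-→d16:H1→d17:-→d18:-→d19:-→d20:-→d21:-→d22:-→d23:H2→d24:- -> H2
  lookup 38.101.57.112: bits 0010011001100101001110010111 walk d0:H5→d1:-→d2:-→d3:-→d4:-→d5:-→d6:-→d7:-→d8:-→d9:-→d10:-→d11:-→d12:-→d13:-→d14:-→d15:-→d16:-→d17:-→d18:-→d19:-→d20:H1→d21:-→d22:-→d23:-→d24:-→d25:-→d26:-→d27:-→d28:H1 -> H1
  - 174.175.82.0/23 clear@23

== LOOKUPS ==
["H2","H1","H0","H1","H3","H5","H5","H5","H5","H1","H2","H1"]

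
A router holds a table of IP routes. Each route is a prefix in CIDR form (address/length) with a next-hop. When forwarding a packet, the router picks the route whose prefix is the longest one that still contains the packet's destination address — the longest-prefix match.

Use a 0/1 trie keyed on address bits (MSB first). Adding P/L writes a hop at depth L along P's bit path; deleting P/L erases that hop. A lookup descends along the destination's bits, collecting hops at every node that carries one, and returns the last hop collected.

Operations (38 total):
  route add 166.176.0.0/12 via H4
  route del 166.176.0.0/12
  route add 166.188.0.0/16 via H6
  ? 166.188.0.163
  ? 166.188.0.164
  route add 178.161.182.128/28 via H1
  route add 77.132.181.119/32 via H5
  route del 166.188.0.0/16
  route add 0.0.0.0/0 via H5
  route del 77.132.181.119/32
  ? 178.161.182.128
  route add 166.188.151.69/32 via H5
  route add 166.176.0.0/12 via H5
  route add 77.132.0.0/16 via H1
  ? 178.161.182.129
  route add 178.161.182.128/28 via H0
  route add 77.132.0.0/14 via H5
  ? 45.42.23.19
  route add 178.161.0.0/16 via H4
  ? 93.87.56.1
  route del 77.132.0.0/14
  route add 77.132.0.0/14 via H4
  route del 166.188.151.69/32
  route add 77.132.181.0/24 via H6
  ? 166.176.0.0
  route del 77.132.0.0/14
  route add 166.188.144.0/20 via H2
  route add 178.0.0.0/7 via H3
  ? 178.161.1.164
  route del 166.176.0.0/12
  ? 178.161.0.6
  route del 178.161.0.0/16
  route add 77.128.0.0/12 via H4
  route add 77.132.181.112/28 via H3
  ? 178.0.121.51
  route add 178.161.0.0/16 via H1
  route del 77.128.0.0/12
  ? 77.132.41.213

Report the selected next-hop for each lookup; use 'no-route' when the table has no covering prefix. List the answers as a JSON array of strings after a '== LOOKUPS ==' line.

Apply in order:
  + 166.176.0.0/12 (H4) depth=12
  - 166.176.0.0/12 clear@12
  + 166.188.0.0/16 (H6) depth=16
  lookup 166.188.0.163: bits 1010011010111100 walk d0:-→d1:-→d2:-→d3:-→d4:-→d5:-→d6:-→d7:-→d8:-→d9:-→d10:-→d11:-→d12:-→d13:-→d14:-→d15:-→d16:H6 -> H6
  lookup 166.188.0.164: bits 1010011010111100 walk d0:-→d1:-→d2:-→d3:-→d4:-→d5:-→d6:-→d7:-→d8:-→d9:-→d10:-→d11:-→d12:-→d13:-→d14:-→d15:-→d16:H6 -> H6
  + 178.161.182.128/28 (H1) depth=28
  + 77.132.181.119/32 (H5) depth=32
  - 166.188.0.0/16 clear@16
  + 0.0.0.0/0 (H5) depth=0
  - 77.132.181.119/32 clear@32
  lookup 178.161.182.128: bits 1011001010100001101101101000 walk d0:H5→d1:-→d2:-→d3:-→d4:-→d5:-→d6:-→d7:-→d8:-→d9:-→d10:-→d11:-→d12:-→d13:-→d14:-→d15:-→d16:-→d17:-→d18:-→d19:-→d20:-→d21:-→d22:-→d23:-→d24:-→d25:-→d26:-→d27:-→d28:H1 -> H1
  + 166.188.151.69/32 (H5) depth=32
  + 166.176.0.0/12 (H5) depth=12
  + 77.132.0.0/16 (H1) depth=16
  lookup 178.161.182.129: bits 1011001010100001101101101000 walk d0:H5→d1:-→d2:-→d3:-→d4:-→d5:-→d6:-→d7:-→d8:-→d9:-→d10:-→d11:-→d12:-→d13:-→d14:-→d15:-→d16:-→d17:-→d18:-→d19:-→d20:-→d21:-→d22:-→d23:-→d24:-→d25:-→d26:-→d27:-→d28:H1 -> H1
  + 178.161.182.128/28 (H0) depth=28
  + 77.132.0.0/14 (H5) depth=14
  lookup 45.42.23.19: bits 0 walk d0:H5→d1:- -> H5
  + 178.161.0.0/16 (H4) depth=16
  lookup 93.87.56.1: bits 010 walk d0:H5→d1:-→d2:-→d3:- -> H5
  - 77.132.0.0/14 clear@14
  + 77.132.0.0/14 (H4) depth=14
  - 166.188.151.69/32 clear@32
  + 77.132.181.0/24 (H6) depth=24
  lookup 166.176.0.0: bits 101001101011 walk d0:H5→d1:-→d2:-→d3:-→d4:-→d5:-→d6:-→d7:-→d8:-→d9:-→d10:-→d11:-→d12:H5 -> H5
  - 77.132.0.0/14 clear@14
  + 166.188.144.0/20 (H2) depth=20
  + 178.0.0.0/7 (H3) depth=7
  lookup 178.161.1.164: bits 1011001010100001 walk d0:H5→d1:-→d2:-→d3:-→d4:-→d5:-→d6:-→d7:H3→d8:-→d9:-→d10:-→d11:-→d12:-→d13:-→d14:-→d15:-→d16:H4 -> H4
  - 166.176.0.0/12 clear@12
  lookup 178.161.0.6: bits 1011001010100001 walk d0:H5→d1:-→d2:-→d3:-→d4:-→d5:-→d6:-→d7:H3→d8:-→d9:-→d10:-→d11:-→d12:-→d13:-→d14:-→d15:-→d16:H4 -> H4
  - 178.161.0.0/16 clear@16
  + 77.128.0.0/12 (H4) depth=12
  + 77.132.181.112/28 (H3) depth=28
  lookup 178.0.121.51: bits 10110010 walk d0:H5→d1:-→d2:-→d3:-→d4:-→d5:-→d6:-→d7:H3→d8:- -> H3
  + 178.161.0.0/16 (H1) depth=16
  - 77.128.0.0/12 clear@12
  lookup 77.132.41.213: bits 0100110110000100 walk d0:H5→d1:-→d2:-→d3:-→d4:-→d5:-→d6:-→d7:-→d8:-→d9:-→d10:-→d11:-→d12:-→d13:-→d14:-→d15:-→d16:H1 -> H1

== LOOKUPS ==
["H6","H6","H1","H1","H5","H5","H5","H4","H4","H3","H1"]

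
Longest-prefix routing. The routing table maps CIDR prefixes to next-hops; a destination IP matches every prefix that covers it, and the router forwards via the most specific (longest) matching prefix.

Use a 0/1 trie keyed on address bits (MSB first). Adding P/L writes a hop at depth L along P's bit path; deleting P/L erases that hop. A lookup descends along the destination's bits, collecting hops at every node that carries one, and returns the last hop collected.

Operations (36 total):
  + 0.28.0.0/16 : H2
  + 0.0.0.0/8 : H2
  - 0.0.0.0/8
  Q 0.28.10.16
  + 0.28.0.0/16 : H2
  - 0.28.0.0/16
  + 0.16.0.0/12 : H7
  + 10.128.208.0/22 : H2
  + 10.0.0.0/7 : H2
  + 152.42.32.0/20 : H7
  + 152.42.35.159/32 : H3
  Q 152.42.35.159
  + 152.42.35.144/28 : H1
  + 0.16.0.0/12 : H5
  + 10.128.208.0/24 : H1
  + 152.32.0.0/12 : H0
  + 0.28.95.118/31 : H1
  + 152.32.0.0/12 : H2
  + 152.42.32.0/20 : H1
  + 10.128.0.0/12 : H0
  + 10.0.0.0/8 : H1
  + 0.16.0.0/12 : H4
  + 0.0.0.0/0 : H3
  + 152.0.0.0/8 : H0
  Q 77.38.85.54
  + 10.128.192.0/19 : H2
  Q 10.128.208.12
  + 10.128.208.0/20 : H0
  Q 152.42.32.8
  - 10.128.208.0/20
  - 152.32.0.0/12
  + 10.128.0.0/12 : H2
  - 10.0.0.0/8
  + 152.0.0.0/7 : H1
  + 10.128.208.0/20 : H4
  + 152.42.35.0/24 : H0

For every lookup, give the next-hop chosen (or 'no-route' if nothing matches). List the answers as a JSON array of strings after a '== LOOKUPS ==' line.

Trace:
  + 0.28.0.0/16 (H2) depth=16
  + 0.0.0.0/8 (H2) depth=8
  del 0.0.0.0/8 (clear depth 8)
  ? 0.28.10.16  path d0:-→d1:-→d2:-→d3:-→d4:-→d5:-→d6:-→d7:-→d8:-→d9:-→d10:-→d11:-→d12:-→d13:-→d14:-→d15:-→d16:H2  best=H2
  + 0.28.0.0/16 (H2) depth=16
  del 0.28.0.0/16 (clear depth 16)
  + 0.16.0.0/12 (H7) depth=12
  + 10.128.208.0/22 (H2) depth=22
  + 10.0.0.0/7 (H2) depth=7
  + 152.42.32.0/20 (H7) depth=20
  + 152.42.35.159/32 (H3) depth=32
  ? 152.42.35.159  path d0:-→d1:-→d2:-→d3:-→d4:-→d5:-→d6:-→d7:-→d8:-→d9:-→d10:-→d11:-→d12:-→d13:-→d14:-→d15:-→d16:-→d17:-→d18:-→d19:-→d20:H7→d21:-→d22:-→d23:-→d24:-→d25:-→d26:-→d27:-→d28:-→d29:-→d30:-→d31:-→d32:H3  best=H3
  + 152.42.35.144/28 (H1) depth=28
  + 0.16.0.0/12 (H5) depth=12
  + 10.128.208.0/24 (H1) depth=24
  + 152.32.0.0/12 (H0) depth=12
  + 0.28.95.118/31 (H1) depth=31
  + 152.32.0.0/12 (H2) depth=12
  + 152.42.32.0/20 (H1) depth=20
  + 10.128.0.0/12 (H0) depth=12
  + 10.0.0.0/8 (H1) depth=8
  + 0.16.0.0/12 (H4) depth=12
  + 0.0.0.0/0 (H3) depth=0
  + 152.0.0.0/8 (H0) depth=8
  ? 77.38.85.54  path d0:H3→d1:-  best=H3
  + 10.128.192.0/19 (H2) depth=19
  ? 10.128.208.12  path d0:H3→d1:-→d2:-→d3:-→d4:-→d5:-→d6:-→d7:H2→d8:H1→d9:-→d10:-→d11:-→d12:H0→d13:-→d14:-→d15:-→d16:-→d17:-→d18:-→d19:H2→d20:-→d21:-→d22:H2→d23:-→d24:H1  best=H1
  + 10.128.208.0/20 (H0) depth=20
  ? 152.42.32.8  path d0:H3→d1:-→d2:-→d3:-→d4:-→d5:-→d6:-→d7:-→d8:H0→d9:-→d10:-→d11:-→d12:H2→d13:-→d14:-→d15:-→d16:-→d17:-→d18:-→d19:-→d20:H1→d21:-→d22:-  best=H1
  del 10.128.208.0/20 (clear depth 20)
  del 152.32.0.0/12 (clear depth 12)
  + 10.128.0.0/12 (H2) depth=12
  del 10.0.0.0/8 (clear depth 8)
  + 152.0.0.0/7 (H1) depth=7
  + 10.128.208.0/20 (H4) depth=20
  + 152.42.35.0/24 (H0) depth=24

== LOOKUPS ==
["H2","H3","H3","H1","H1"]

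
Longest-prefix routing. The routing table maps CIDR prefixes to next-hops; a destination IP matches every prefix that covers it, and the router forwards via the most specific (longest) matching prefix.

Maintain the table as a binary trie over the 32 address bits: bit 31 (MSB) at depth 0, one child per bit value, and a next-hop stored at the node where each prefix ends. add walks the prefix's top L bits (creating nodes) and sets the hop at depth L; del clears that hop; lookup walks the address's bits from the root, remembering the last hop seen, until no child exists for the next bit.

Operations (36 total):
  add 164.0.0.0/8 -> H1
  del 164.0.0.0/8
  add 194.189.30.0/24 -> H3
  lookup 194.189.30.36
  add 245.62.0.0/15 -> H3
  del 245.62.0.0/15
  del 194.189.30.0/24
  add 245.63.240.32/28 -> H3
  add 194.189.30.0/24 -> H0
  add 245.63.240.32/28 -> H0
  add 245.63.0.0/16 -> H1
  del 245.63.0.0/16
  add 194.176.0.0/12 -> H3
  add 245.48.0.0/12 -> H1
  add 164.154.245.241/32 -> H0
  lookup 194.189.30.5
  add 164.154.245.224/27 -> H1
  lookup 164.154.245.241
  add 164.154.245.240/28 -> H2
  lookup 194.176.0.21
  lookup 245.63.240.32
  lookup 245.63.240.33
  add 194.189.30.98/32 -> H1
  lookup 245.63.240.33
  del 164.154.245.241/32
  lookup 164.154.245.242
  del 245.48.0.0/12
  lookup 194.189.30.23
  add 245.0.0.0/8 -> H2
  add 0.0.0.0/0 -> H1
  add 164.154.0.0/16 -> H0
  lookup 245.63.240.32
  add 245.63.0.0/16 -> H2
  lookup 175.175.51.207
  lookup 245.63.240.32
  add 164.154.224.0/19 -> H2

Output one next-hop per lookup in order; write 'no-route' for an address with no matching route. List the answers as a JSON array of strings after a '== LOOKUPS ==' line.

Trace:
  add 164.0.0.0/8 -> H1 at depth 8
  - 164.0.0.0/8 clear@8
  add 194.189.30.0/24 -> H3 at depth 24
  ? 194.189.30.36  path d0:-→d1:-→d2:-→d3:-→d4:-→d5:-→d6:-→d7:-→d8:-→d9:-→d10:-→d11:-→d12:-→d13:-→d14:-→d15:-→d16:-→d17:-→d18:-→d19:-→d20:-→d21:-→d22:-→d23:-→d24:H3  best=H3
  add 245.62.0.0/15 -> H3 at depth 15
  - 245.62.0.0/15 clear@15
  - 194.189.30.0/24 clear@24
  add 245.63.240.32/28 -> H3 at depth 28
  add 194.189.30.0/24 -> H0 at depth 24
  add 245.63.240.32/28 -> H0 at depth 28
  add 245.63.0.0/16 -> H1 at depth 16
  - 245.63.0.0/16 clear@16
  add 194.176.0.0/12 -> H3 at depth 12
  add 245.48.0.0/12 -> H1 at depth 12
  add 164.154.245.241/32 -> H0 at depth 32
  ? 194.189.30.5  path d0:-→d1:-→d2:-→d3:-→d4:-→d5:-→d6:-→d7:-→d8:-→d9:-→d10:-→d11:-→d12:H3→d13:-→d14:-→d15:-→d16:-→d17:-→d18:-→d19:-→d20:-→d21:-→d22:-→d23:-→d24:H0  best=H0
  add 164.154.245.224/27 -> H1 at depth 27
  ? 164.154.245.241  path d0:-→d1:-→d2:-→d3:-→d4:-→d5:-→d6:-→d7:-→d8:-→d9:-→d10:-→d11:-→d12:-→d13:-→d14:-→d15:-→d16:-→d17:-→d18:-→d19:-→d20:-→d21:-→d22:-→d23:-→d24:-→d25:-→d26:-→d27:H1→d28:-→d29:-→d30:-→d31:-→d32:H0  best=H0
  add 164.154.245.240/28 -> H2 at depth 28
  ? 194.176.0.21  path d0:-→d1:-→d2:-→d3:-→d4:-→d5:-→d6:-→d7:-→d8:-→d9:-→d10:-→d11:-→d12:H3  best=H3
  ? 245.63.240.32  path d0:-→d1:-→d2:-→d3:-→d4:-→d5:-→d6:-→d7:-→d8:-→d9:-→d10:-→d11:-→d12:H1→d13:-→d14:-→d15:-→d16:-→d17:-→d18:-→d19:-→d20:-→d21:-→d22:-→d23:-→d24:-→d25:-→d26:-→d27:-→d28:H0  best=H0
  ? 245.63.240.33  path d0:-→d1:-→d2:-→d3:-→d4:-→d5:-→d6:-→d7:-→d8:-→d9:-→d10:-→d11:-→d12:H1→d13:-→d14:-→d15:-→d16:-→d17:-→d18:-→d19:-→d20:-→d21:-→d22:-→d23:-→d24:-→d25:-→d26:-→d27:-→d28:H0  best=H0
  add 194.189.30.98/32 -> H1 at depth 32
  ? 245.63.240.33  path d0:-→d1:-→d2:-→d3:-→d4:-→d5:-→d6:-→d7:-→d8:-→d9:-→d10:-→d11:-→d12:H1→d13:-→d14:-→d15:-→d16:-→d17:-→d18:-→d19:-→d20:-→d21:-→d22:-→d23:-→d24:-→d25:-→d26:-→d27:-→d28:H0  best=H0
  - 164.154.245.241/32 clear@32
  ? 164.154.245.242  path d0:-→d1:-→d2:-→d3:-→d4:-→d5:-→d6:-→d7:-→d8:-→d9:-→d10:-→d11:-→d12:-→d13:-→d14:-→d15:-→d16:-→d17:-→d18:-→d19:-→d20:-→d21:-→d22:-→d23:-→d24:-→d25:-→d26:-→d27:H1→d28:H2→d29:-→d30:-  best=H2
  - 245.48.0.0/12 clear@12
  ? 194.189.30.23  path d0:-→d1:-→d2:-→d3:-→d4:-→d5:-→d6:-→d7:-→d8:-→d9:-→d10:-→d11:-→d12:H3→d13:-→d14:-→d15:-→d16:-→d17:-→d18:-→d19:-→d20:-→d21:-→d22:-→d23:-→d24:H0→d25:-  best=H0
  add 245.0.0.0/8 -> H2 at depth 8
  add 0.0.0.0/0 -> H1 at depth 0
  add 164.154.0.0/16 -> H0 at depth 16
  ? 245.63.240.32  path d0:H1→d1:-→d2:-→d3:-→d4:-→d5:-→d6:-→d7:-→d8:H2→d9:-→d10:-→d11:-→d12:-→d13:-→d14:-→d15:-→d16:-→d17:-→d18:-→d19:-→d20:-→d21:-→d22:-→d23:-→d24:-→d25:-→d26:-→d27:-→d28:H0  best=H0
  add 245.63.0.0/16 -> H2 at depth 16
  ? 175.175.51.207  path d0:H1→d1:-→d2:-→d3:-→d4:-  best=H1
  ? 245.63.240.32  path d0:H1→d1:-→d2:-→d3:-→d4:-→d5:-→d6:-→d7:-→d8:H2→d9:-→d10:-→d11:-→d12:-→d13:-→d14:-→d15:-→d16:H2→d17:-→d18:-→d19:-→d20:-→d21:-→d22:-→d23:-→d24:-→d25:-→d26:-→d27:-→d28:H0  best=H0
  add 164.154.224.0/19 -> H2 at depth 19

== LOOKUPS ==
["H3","H0","H0","H3","H0","H0","H0","H2","H0","H0","H1","H0"]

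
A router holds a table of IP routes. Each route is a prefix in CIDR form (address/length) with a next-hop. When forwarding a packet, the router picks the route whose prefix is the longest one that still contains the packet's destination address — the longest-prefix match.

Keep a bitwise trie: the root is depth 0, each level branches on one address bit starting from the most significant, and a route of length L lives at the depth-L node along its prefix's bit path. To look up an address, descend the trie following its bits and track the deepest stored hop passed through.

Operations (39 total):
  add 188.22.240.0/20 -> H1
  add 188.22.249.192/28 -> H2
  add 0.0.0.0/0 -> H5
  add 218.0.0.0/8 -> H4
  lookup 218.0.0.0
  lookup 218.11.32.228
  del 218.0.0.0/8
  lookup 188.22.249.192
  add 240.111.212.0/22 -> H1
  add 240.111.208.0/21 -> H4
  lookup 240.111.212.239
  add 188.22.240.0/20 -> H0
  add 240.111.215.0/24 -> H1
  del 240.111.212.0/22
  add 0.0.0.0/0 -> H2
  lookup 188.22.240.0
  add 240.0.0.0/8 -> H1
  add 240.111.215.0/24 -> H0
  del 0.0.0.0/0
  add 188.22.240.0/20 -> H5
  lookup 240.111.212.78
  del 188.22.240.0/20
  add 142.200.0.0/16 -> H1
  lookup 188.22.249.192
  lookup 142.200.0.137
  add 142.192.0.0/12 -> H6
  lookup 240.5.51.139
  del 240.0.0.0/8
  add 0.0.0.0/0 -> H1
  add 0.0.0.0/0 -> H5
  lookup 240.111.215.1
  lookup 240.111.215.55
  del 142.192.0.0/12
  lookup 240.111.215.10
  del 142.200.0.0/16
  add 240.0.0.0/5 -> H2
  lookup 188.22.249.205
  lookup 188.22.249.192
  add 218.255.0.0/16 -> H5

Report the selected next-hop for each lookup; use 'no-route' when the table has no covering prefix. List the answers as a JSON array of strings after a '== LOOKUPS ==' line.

Process each operation:
  add 188.22.240.0/20 -> H1 at depth 20
  add 188.22.249.192/28 -> H2 at depth 28
  add 0.0.0.0/0 -> H5 at depth 0
  add 218.0.0.0/8 -> H4 at depth 8
  Q 218.0.0.0: descend 11011010 ; hops seen [H5,H4] ; pick H4
  Q 218.11.32.228: descend 11011010 ; hops seen [H5,H4] ; pick H4
  - 218.0.0.0/8 clear@8
  Q 188.22.249.192: descend 1011110000010110111110011100 ; hops seen [H5,H1,H2] ; pick H2
  add 240.111.212.0/22 -> H1 at depth 22
  add 240.111.208.0/21 -> H4 at depth 21
  Q 240.111.212.239: descend 1111000001101111110101 ; hops seen [H5,H4,H1] ; pick H1
  add 188.22.240.0/20 -> H0 at depth 20
  add 240.111.215.0/24 -> H1 at depth 24
  - 240.111.212.0/22 clear@22
  add 0.0.0.0/0 -> H2 at depth 0
  Q 188.22.240.0: descend 10111100000101101111 ; hops seen [H2,H0] ; pick H0
  add 240.0.0.0/8 -> H1 at depth 8
  add 240.111.215.0/24 -> H0 at depth 24
  - 0.0.0.0/0 clear@0
  add 188.22.240.0/20 -> H5 at depth 20
  Q 240.111.212.78: descend 1111000001101111110101 ; hops seen [H1,H4] ; pick H4
  - 188.22.240.0/20 clear@20
  add 142.200.0.0/16 -> H1 at depth 16
  Q 188.22.249.192: descend 1011110000010110111110011100 ; hops seen [H2] ; pick H2
  Q 142.200.0.137: descend 1000111011001000 ; hops seen [H1] ; pick H1
  add 142.192.0.0/12 -> H6 at depth 12
  Q 240.5.51.139: descend 111100000 ; hops seen [H1] ; pick H1
  - 240.0.0.0/8 clear@8
  add 0.0.0.0/0 -> H1 at depth 0
  add 0.0.0.0/0 -> H5 at depth 0
  Q 240.111.215.1: descend 111100000110111111010111 ; hops seen [H5,H4,H0] ; pick H0
  Q 240.111.215.55: descend 111100000110111111010111 ; hops seen [H5,H4,H0] ; pick H0
  - 142.192.0.0/12 clear@12
  Q 240.111.215.10: descend 111100000110111111010111 ; hops seen [H5,H4,H0] ; pick H0
  - 142.200.0.0/16 clear@16
  add 240.0.0.0/5 -> H2 at depth 5
  Q 188.22.249.205: descend 1011110000010110111110011100 ; hops seen [H5,H2] ; pick H2
  Q 188.22.249.192: descend 1011110000010110111110011100 ; hops seen [H5,H2] ; pick H2
  add 218.255.0.0/16 -> H5 at depth 16

== LOOKUPS ==
["H4","H4","H2","H1","H0","H4","H2","H1","H1","H0","H0","H0","H2","H2"]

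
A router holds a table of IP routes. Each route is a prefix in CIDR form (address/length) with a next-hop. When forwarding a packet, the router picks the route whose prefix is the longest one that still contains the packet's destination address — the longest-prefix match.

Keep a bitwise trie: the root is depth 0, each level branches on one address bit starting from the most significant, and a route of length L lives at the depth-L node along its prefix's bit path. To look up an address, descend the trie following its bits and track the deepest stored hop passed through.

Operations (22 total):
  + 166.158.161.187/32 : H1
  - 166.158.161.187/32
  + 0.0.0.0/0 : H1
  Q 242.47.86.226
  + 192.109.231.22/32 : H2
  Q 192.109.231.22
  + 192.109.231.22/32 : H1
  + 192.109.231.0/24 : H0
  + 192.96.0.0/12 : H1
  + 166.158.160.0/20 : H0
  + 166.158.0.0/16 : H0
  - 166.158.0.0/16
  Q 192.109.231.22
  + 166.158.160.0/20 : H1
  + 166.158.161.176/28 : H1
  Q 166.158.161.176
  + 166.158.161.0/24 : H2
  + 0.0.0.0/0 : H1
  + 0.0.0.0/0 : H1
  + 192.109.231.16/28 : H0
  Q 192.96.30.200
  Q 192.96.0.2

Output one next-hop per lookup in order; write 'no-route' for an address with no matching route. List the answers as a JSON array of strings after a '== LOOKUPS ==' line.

Process each operation:
  + 166.158.161.187/32 (H1) depth=32
  - 166.158.161.187/32 clear@32
  + 0.0.0.0/0 (H1) depth=0
  lookup 242.47.86.226: bits 1 walk d0:H1→d1:- -> H1
  + 192.109.231.22/32 (H2) depth=32
  lookup 192.109.231.22: bits 11000000011011011110011100010110 walk d0:H1→d1:-→d2:-→d3:-→d4:-→d5:-→d6:-→d7:-→d8:-→d9:-→d10:-→d11:-→d12:-→d13:-→d14:-→d15:-→d16:-→d17:-→d18:-→d19:-→d20:-→d21:-→d22:-→d23:-→d24:-→d25:-→d26:-→d27:-→d28:-→d29:-→d30:-→d31:-→d32:H2 -> H2
  + 192.109.231.22/32 (H1) depth=32
  + 192.109.231.0/24 (H0) depth=24
  + 192.96.0.0/12 (H1) depth=12
  + 166.158.160.0/20 (H0) depth=20
  + 166.158.0.0/16 (H0) depth=16
  - 166.158.0.0/16 clear@16
  lookup 192.109.231.22: bits 11000000011011011110011100010110 walk d0:H1→d1:-→d2:-→d3:-→d4:-→d5:-→d6:-→d7:-→d8:-→d9:-→d10:-→d11:-→d12:H1→d13:-→d14:-→d15:-→d16:-→d17:-→d18:-→d19:-→d20:-→d21:-→d22:-→d23:-→d24:H0→d25:-→d26:-→d27:-→d28:-→d29:-→d30:-→d31:-→d32:H1 -> H1
  + 166.158.160.0/20 (H1) depth=20
  + 166.158.161.176/28 (H1) depth=28
  lookup 166.158.161.176: bits 1010011010011110101000011011 walk d0:H1→d1:-→d2:-→d3:-→d4:-→d5:-→d6:-→d7:-→d8:-→d9:-→d10:-→d11:-→d12:-→d13:-→d14:-→d15:-→d16:-→d17:-→d18:-→d19:-→d20:H1→d21:-→d22:-→d23:-→d24:-→d25:-→d26:-→d27:-→d28:H1 -> H1
  + 166.158.161.0/24 (H2) depth=24
  + 0.0.0.0/0 (H1) depth=0
  + 0.0.0.0/0 (H1) depth=0
  + 192.109.231.16/28 (H0) depth=28
  lookup 192.96.30.200: bits 110000000110 walk d0:H1→d1:-→d2:-→d3:-→d4:-→d5:-→d6:-→d7:-→d8:-→d9:-→d10:-→d11:-→d12:H1 -> H1
  lookup 192.96.0.2: bits 110000000110 walk d0:H1→d1:-→d2:-→d3:-→d4:-→d5:-→d6:-→d7:-→d8:-→d9:-→d10:-→d11:-→d12:H1 -> H1

== LOOKUPS ==
["H1","H2","H1","H1","H1","H1"]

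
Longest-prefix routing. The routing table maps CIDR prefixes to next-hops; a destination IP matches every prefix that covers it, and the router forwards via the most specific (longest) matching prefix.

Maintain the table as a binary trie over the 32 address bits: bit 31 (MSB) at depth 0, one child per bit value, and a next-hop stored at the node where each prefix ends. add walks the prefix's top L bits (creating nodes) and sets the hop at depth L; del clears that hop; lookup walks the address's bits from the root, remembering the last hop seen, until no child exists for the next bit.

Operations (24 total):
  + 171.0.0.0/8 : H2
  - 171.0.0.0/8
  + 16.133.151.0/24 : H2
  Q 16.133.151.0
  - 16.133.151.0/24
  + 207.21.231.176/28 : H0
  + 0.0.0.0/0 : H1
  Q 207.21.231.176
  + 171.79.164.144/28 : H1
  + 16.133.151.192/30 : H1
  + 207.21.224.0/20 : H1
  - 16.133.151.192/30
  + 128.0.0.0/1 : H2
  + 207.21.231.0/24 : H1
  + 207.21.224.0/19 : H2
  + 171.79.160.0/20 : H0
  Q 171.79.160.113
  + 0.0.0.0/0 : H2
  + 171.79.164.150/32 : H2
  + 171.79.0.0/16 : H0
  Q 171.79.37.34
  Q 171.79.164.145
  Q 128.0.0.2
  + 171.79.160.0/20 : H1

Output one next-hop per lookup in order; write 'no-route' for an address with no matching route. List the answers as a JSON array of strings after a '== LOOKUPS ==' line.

Apply in order:
  add 171.0.0.0/8 -> H2 at depth 8
  del 171.0.0.0/8 (clear depth 8)
  add 16.133.151.0/24 -> H2 at depth 24
  ? 16.133.151.0  path d0:-→d1:-→d2:-→d3:-→d4:-→d5:-→d6:-→d7:-→d8:-→d9:-→d10:-→d11:-→d12:-→d13:-→d14:-→d15:-→d16:-→d17:-→d18:-→d19:-→d20:-→d21:-→d22:-→d23:-→d24:H2  best=H2
  del 16.133.151.0/24 (clear depth 24)
  add 207.21.231.176/28 -> H0 at depth 28
  add 0.0.0.0/0 -> H1 at depth 0
  ? 207.21.231.176  path d0:H1→d1:-→d2:-→d3:-→d4:-→d5:-→d6:-→d7:-→d8:-→d9:-→d10:-→d11:-→d12:-→d13:-→d14:-→d15:-→d16:-→d17:-→d18:-→d19:-→d20:-→d21:-→d22:-→d23:-→d24:-→d25:-→d26:-→d27:-→d28:H0  best=H0
  add 171.79.164.144/28 -> H1 at depth 28
  add 16.133.151.192/30 -> H1 at depth 30
  add 207.21.224.0/20 -> H1 at depth 20
  del 16.133.151.192/30 (clear depth 30)
  add 128.0.0.0/1 -> H2 at depth 1
  add 207.21.231.0/24 -> H1 at depth 24
  add 207.21.224.0/19 -> H2 at depth 19
  add 171.79.160.0/20 -> H0 at depth 20
  ? 171.79.160.113  path d0:H1→d1:H2→d2:-→d3:-→d4:-→d5:-→d6:-→d7:-→d8:-→d9:-→d10:-→d11:-→d12:-→d13:-→d14:-→d15:-→d16:-→d17:-→d18:-→d19:-→d20:H0→d21:-  best=H0
  add 0.0.0.0/0 -> H2 at depth 0
  add 171.79.164.150/32 -> H2 at depth 32
  add 171.79.0.0/16 -> H0 at depth 16
  ? 171.79.37.34  path d0:H2→d1:H2→d2:-→d3:-→d4:-→d5:-→d6:-→d7:-→d8:-→d9:-→d10:-→d11:-→d12:-→d13:-→d14:-→d15:-→d16:H0  best=H0
  ? 171.79.164.145  path d0:H2→d1:H2→d2:-→d3:-→d4:-→d5:-→d6:-→d7:-→d8:-→d9:-→d10:-→d11:-→d12:-→d13:-→d14:-→d15:-→d16:H0→d17:-→d18:-→d19:-→d20:H0→d21:-→d22:-→d23:-→d24:-→d25:-→d26:-→d27:-→d28:H1→d29:-  best=H1
  ? 128.0.0.2  path d0:H2→d1:H2→d2:-  best=H2
  add 171.79.160.0/20 -> H1 at depth 20

== LOOKUPS ==
["H2","H0","H0","H0","H1","H2"]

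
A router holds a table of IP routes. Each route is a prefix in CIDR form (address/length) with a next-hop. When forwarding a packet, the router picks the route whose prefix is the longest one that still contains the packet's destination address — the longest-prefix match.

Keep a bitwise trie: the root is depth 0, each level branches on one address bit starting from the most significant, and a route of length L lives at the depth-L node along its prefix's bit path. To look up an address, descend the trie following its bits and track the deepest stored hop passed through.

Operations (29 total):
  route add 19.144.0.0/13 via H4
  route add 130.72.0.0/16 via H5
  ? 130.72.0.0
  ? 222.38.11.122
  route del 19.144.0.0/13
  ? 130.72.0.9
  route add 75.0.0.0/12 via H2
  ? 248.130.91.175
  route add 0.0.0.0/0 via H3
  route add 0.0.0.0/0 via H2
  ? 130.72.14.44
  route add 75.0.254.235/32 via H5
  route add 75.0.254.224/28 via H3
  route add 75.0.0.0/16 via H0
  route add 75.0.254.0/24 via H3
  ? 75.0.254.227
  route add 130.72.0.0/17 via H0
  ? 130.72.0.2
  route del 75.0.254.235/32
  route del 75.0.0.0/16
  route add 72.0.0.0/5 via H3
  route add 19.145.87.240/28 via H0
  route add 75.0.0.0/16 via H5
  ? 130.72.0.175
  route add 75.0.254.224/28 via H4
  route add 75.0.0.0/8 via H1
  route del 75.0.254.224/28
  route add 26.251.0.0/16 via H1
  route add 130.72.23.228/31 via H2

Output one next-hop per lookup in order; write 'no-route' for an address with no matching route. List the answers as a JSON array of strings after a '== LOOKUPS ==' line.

Process each operation:
  add 19.144.0.0/13 -> H4 at depth 13
  add 130.72.0.0/16 -> H5 at depth 16
  ? 130.72.0.0  path d0:-→d1:-→d2:-→d3:-→d4:-→d5:-→d6:-→d7:-→d8:-→d9:-→d10:-→d11:-→d12:-→d13:-→d14:-→d15:-→d16:H5  best=H5
  ? 222.38.11.122  path d0:-→d1:-  best=no-route
  - 19.144.0.0/13 clear@13
  ? 130.72.0.9  path d0:-→d1:-→d2:-→d3:-→d4:-→d5:-→d6:-→d7:-→d8:-→d9:-→d10:-→d11:-→d12:-→d13:-→d14:-→d15:-→d16:H5  best=H5
  add 75.0.0.0/12 -> H2 at depth 12
  ? 248.130.91.175  path d0:-→d1:-  best=no-route
  add 0.0.0.0/0 -> H3 at depth 0
  add 0.0.0.0/0 -> H2 at depth 0
  ? 130.72.14.44  path d0:H2→d1:-→d2:-→d3:-→d4:-→d5:-→d6:-→d7:-→d8:-→d9:-→d10:-→d11:-→d12:-→d13:-→d14:-→d15:-→d16:H5  best=H5
  add 75.0.254.235/32 -> H5 at depth 32
  add 75.0.254.224/28 -> H3 at depth 28
  add 75.0.0.0/16 -> H0 at depth 16
  add 75.0.254.0/24 -> H3 at depth 24
  ? 75.0.254.227  path d0:H2→d1:-→d2:-→d3:-→d4:-→d5:-→d6:-→d7:-→d8:-→d9:-→d10:-→d11:-→d12:H2→d13:-→d14:-→d15:-→d16:H0→d17:-→d18:-→d19:-→d20:-→d21:-→d22:-→d23:-→d24:H3→d25:-→d26:-→d27:-→d28:H3  best=H3
  add 130.72.0.0/17 -> H0 at depth 17
  ? 130.72.0.2  path d0:H2→d1:-→d2:-→d3:-→d4:-→d5:-→d6:-→d7:-→d8:-→d9:-→d10:-→d11:-→d12:-→d13:-→d14:-→d15:-→d16:H5→d17:H0  best=H0
  - 75.0.254.235/32 clear@32
  - 75.0.0.0/16 clear@16
  add 72.0.0.0/5 -> H3 at depth 5
  add 19.145.87.240/28 -> H0 at depth 28
  add 75.0.0.0/16 -> H5 at depth 16
  ? 130.72.0.175  path d0:H2→d1:-→d2:-→d3:-→d4:-→d5:-→d6:-→d7:-→d8:-→d9:-→d10:-→d11:-→d12:-→d13:-→d14:-→d15:-→d16:H5→d17:H0  best=H0
  add 75.0.254.224/28 -> H4 at depth 28
  add 75.0.0.0/8 -> H1 at depth 8
  - 75.0.254.224/28 clear@28
  add 26.251.0.0/16 -> H1 at depth 16
  add 130.72.23.228/31 -> H2 at depth 31

== LOOKUPS ==
["H5","no-route","H5","no-route","H5","H3","H0","H0"]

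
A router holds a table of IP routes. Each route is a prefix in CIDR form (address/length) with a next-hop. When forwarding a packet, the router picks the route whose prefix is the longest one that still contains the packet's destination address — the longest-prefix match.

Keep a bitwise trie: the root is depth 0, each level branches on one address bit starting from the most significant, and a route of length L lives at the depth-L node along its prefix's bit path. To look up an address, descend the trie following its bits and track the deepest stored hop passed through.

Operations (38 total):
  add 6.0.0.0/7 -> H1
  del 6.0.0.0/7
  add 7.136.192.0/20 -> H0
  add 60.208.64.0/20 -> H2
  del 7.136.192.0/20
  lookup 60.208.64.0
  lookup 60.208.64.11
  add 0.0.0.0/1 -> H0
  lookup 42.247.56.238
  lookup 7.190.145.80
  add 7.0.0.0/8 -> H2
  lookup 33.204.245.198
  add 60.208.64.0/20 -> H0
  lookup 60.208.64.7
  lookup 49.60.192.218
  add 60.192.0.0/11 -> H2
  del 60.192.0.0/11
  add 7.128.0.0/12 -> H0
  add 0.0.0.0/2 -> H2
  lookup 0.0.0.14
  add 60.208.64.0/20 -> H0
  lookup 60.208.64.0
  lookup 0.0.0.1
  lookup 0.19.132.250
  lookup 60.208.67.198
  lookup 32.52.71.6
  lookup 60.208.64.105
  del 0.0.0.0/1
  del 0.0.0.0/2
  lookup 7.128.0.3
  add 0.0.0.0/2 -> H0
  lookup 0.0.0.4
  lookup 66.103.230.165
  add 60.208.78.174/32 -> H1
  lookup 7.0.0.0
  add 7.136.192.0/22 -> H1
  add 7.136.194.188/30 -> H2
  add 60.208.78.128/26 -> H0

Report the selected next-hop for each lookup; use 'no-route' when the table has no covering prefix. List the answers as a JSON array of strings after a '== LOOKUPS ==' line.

Process each operation:
  add 6.0.0.0/7 -> H1 at depth 7
  - 6.0.0.0/7 clear@7
  add 7.136.192.0/20 -> H0 at depth 20
  add 60.208.64.0/20 -> H2 at depth 20
  - 7.136.192.0/20 clear@20
  lookup 60.208.64.0: bits 00111100110100000100 walk d0:-→d1:-→d2:-→d3:-→d4:-→d5:-→d6:-→d7:-→d8:-→d9:-→d10:-→d11:-→d12:-→d13:-→d14:-→d15:-→d16:-→d17:-→d18:-→d19:-→d20:H2 -> H2
  lookup 60.208.64.11: bits 00111100110100000100 walk d0:-→d1:-→d2:-→d3:-→d4:-→d5:-→d6:-→d7:-→d8:-→d9:-→d10:-→d11:-→d12:-→d13:-→d14:-→d15:-→d16:-→d17:-→d18:-→d19:-→d20:H2 -> H2
  add 0.0.0.0/1 -> H0 at depth 1
  lookup 42.247.56.238: bits 001 walk d0:-→d1:H0→d2:-→d3:- -> H0
  lookup 7.190.145.80: bits 0000011110 walk d0:-→d1:H0→d2:-→d3:-→d4:-→d5:-→d6:-→d7:-→d8:-→d9:-→d10:- -> H0
  add 7.0.0.0/8 -> H2 at depth 8
  lookup 33.204.245.198: bits 001 walk d0:-→d1:H0→d2:-→d3:- -> H0
  add 60.208.64.0/20 -> H0 at depth 20
  lookup 60.208.64.7: bits 00111100110100000100 walk d0:-→d1:H0→d2:-→d3:-→d4:-→d5:-→d6:-→d7:-→d8:-→d9:-→d10:-→d11:-→d12:-→d13:-→d14:-→d15:-→d16:-→d17:-→d18:-→d19:-→d20:H0 -> H0
  lookup 49.60.192.218: bits 0011 walk d0:-→d1:H0→d2:-→d3:-→d4:- -> H0
  add 60.192.0.0/11 -> H2 at depth 11
  - 60.192.0.0/11 clear@11
  add 7.128.0.0/12 -> H0 at depth 12
  add 0.0.0.0/2 -> H2 at depth 2
  lookup 0.0.0.14: bits 00000 walk d0:-→d1:H0→d2:H2→d3:-→d4:-→d5:- -> H2
  add 60.208.64.0/20 -> H0 at depth 20
  lookup 60.208.64.0: bits 00111100110100000100 walk d0:-→d1:H0→d2:H2→d3:-→d4:-→d5:-→d6:-→d7:-→d8:-→d9:-→d10:-→d11:-→d12:-→d13:-→d14:-→d15:-→d16:-→d17:-→d18:-→d19:-→d20:H0 -> H0
  lookup 0.0.0.1: bits 00000 walk d0:-→d1:H0→d2:H2→d3:-→d4:-→d5:- -> H2
  lookup 0.19.132.250: bits 00000 walk d0:-→d1:H0→d2:H2→d3:-→d4:-→d5:- -> H2
  lookup 60.208.67.198: bits 00111100110100000100 walk d0:-→d1:H0→d2:H2→d3:-→d4:-→d5:-→d6:-→d7:-→d8:-→d9:-→d10:-→d11:-→d12:-→d13:-→d14:-→d15:-→d16:-→d17:-→d18:-→d19:-→d20:H0 -> H0
  lookup 32.52.71.6: bits 001 walk d0:-→d1:H0→d2:H2→d3:- -> H2
  lookup 60.208.64.105: bits 00111100110100000100 walk d0:-→d1:H0→d2:H2→d3:-→d4:-→d5:-→d6:-→d7:-→d8:-→d9:-→d10:-→d11:-→d12:-→d13:-→d14:-→d15:-→d16:-→d17:-→d18:-→d19:-→d20:H0 -> H0
  - 0.0.0.0/1 clear@1
  - 0.0.0.0/2 clear@2
  lookup 7.128.0.3: bits 000001111000 walk d0:-→d1:-→d2:-→d3:-→d4:-→d5:-→d6:-→d7:-→d8:H2→d9:-→d10:-→d11:-→d12:H0 -> H0
  add 0.0.0.0/2 -> H0 at depth 2
  lookup 0.0.0.4: bits 00000 walk d0:-→d1:-→d2:H0→d3:-→d4:-→d5:- -> H0
  lookup 66.103.230.165: bits 0 walk d0:-→d1:- -> no-route
  add 60.208.78.174/32 -> H1 at depth 32
  lookup 7.0.0.0: bits 00000111 walk d0:-→d1:-→d2:H0→d3:-→d4:-→d5:-→d6:-→d7:-→d8:H2 -> H2
  add 7.136.192.0/22 -> H1 at depth 22
  add 7.136.194.188/30 -> H2 at depth 30
  add 60.208.78.128/26 -> H0 at depth 26

== LOOKUPS ==
["H2","H2","H0","H0","H0","H0","H0","H2","H0","H2","H2","H0","H2","H0","H0","H0","no-route","H2"]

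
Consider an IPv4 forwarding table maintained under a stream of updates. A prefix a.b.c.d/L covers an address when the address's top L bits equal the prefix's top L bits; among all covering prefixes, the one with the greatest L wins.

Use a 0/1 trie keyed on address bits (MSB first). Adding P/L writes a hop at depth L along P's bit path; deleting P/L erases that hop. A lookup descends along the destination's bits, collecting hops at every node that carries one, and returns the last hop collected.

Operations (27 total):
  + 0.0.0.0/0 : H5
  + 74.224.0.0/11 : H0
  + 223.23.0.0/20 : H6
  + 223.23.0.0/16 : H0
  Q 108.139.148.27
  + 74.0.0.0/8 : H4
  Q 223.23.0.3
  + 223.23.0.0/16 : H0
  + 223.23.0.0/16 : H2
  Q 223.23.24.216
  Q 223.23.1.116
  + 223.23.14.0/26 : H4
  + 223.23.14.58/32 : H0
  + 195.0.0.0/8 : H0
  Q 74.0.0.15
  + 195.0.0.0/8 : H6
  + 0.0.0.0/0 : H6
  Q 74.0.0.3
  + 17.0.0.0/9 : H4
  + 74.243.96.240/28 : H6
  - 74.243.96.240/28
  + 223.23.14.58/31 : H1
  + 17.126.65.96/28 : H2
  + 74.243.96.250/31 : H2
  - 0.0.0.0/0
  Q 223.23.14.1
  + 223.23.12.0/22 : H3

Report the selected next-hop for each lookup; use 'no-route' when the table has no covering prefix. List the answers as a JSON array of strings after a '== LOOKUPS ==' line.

Apply in order:
  add 0.0.0.0/0 -> H5 at depth 0
  add 74.224.0.0/11 -> H0 at depth 11
  add 223.23.0.0/20 -> H6 at depth 20
  add 223.23.0.0/16 -> H0 at depth 16
  ? 108.139.148.27  path d0:H5→d1:-→d2:-  best=H5
  add 74.0.0.0/8 -> H4 at depth 8
  ? 223.23.0.3  path d0:H5→d1:-→d2:-→d3:-→d4:-→d5:-→d6:-→d7:-→d8:-→d9:-→d10:-→d11:-→d12:-→d13:-→d14:-→d15:-→d16:H0→d17:-→d18:-→d19:-→d20:H6  best=H6
  add 223.23.0.0/16 -> H0 at depth 16
  add 223.23.0.0/16 -> H2 at depth 16
  ? 223.23.24.216  path d0:H5→d1:-→d2:-→d3:-→d4:-→d5:-→d6:-→d7:-→d8:-→d9:-→d10:-→d11:-→d12:-→d13:-→d14:-→d15:-→d16:H2→d17:-→d18:-→d19:-  best=H2
  ? 223.23.1.116  path d0:H5→d1:-→d2:-→d3:-→d4:-→d5:-→d6:-→d7:-→d8:-→d9:-→d10:-→d11:-→d12:-→d13:-→d14:-→d15:-→d16:H2→d17:-→d18:-→d19:-→d20:H6  best=H6
  add 223.23.14.0/26 -> H4 at depth 26
  add 223.23.14.58/32 -> H0 at depth 32
  add 195.0.0.0/8 -> H0 at depth 8
  ? 74.0.0.15  path d0:H5→d1:-→d2:-→d3:-→d4:-→d5:-→d6:-→d7:-→d8:H4  best=H4
  add 195.0.0.0/8 -> H6 at depth 8
  add 0.0.0.0/0 -> H6 at depth 0
  ? 74.0.0.3  path d0:H6→d1:-→d2:-→d3:-→d4:-→d5:-→d6:-→d7:-→d8:H4  best=H4
  add 17.0.0.0/9 -> H4 at depth 9
  add 74.243.96.240/28 -> H6 at depth 28
  del 74.243.96.240/28 (clear depth 28)
  add 223.23.14.58/31 -> H1 at depth 31
  add 17.126.65.96/28 -> H2 at depth 28
  add 74.243.96.250/31 -> H2 at depth 31
  del 0.0.0.0/0 (clear depth 0)
  ? 223.23.14.1  path d0:-→d1:-→d2:-→d3:-→d4:-→d5:-→d6:-→d7:-→d8:-→d9:-→d10:-→d11:-→d12:-→d13:-→d14:-→d15:-→d16:H2→d17:-→d18:-→d19:-→d20:H6→d21:-→d22:-→d23:-→d24:-→d25:-→d26:H4  best=H4
  add 223.23.12.0/22 -> H3 at depth 22

== LOOKUPS ==
["H5","H6","H2","H6","H4","H4","H4"]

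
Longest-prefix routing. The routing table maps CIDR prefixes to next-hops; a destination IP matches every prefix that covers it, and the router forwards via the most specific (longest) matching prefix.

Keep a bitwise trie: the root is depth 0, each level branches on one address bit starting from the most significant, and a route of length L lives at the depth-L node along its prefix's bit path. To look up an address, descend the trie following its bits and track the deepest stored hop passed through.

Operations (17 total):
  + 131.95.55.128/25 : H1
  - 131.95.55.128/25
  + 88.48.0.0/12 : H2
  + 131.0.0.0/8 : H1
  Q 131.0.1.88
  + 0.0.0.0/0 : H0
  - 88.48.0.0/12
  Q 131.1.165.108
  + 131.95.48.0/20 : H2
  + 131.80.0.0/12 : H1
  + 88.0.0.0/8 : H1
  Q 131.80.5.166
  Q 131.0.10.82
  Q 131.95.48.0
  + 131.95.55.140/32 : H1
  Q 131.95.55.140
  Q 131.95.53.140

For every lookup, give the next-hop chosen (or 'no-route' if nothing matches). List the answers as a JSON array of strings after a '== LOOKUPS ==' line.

Trace:
  + 131.95.55.128/25 (H1) depth=25
  del 131.95.55.128/25 (clear depth 25)
  + 88.48.0.0/12 (H2) depth=12
  + 131.0.0.0/8 (H1) depth=8
  ? 131.0.1.88  path d0:-→d1:-→d2:-→d3:-→d4:-→d5:-→d6:-→d7:-→d8:H1→d9:-  best=H1
  + 0.0.0.0/0 (H0) depth=0
  del 88.48.0.0/12 (clear depth 12)
  ? 131.1.165.108  path d0:H0→d1:-→d2:-→d3:-→d4:-→d5:-→d6:-→d7:-→d8:H1→d9:-  best=H1
  + 131.95.48.0/20 (H2) depth=20
  + 131.80.0.0/12 (H1) depth=12
  + 88.0.0.0/8 (H1) depth=8
  ? 131.80.5.166  path d0:H0→d1:-→d2:-→d3:-→d4:-→d5:-→d6:-→d7:-→d8:H1→d9:-→d10:-→d11:-→d12:H1  best=H1
  ? 131.0.10.82  path d0:H0→d1:-→d2:-→d3:-→d4:-→d5:-→d6:-→d7:-→d8:H1→d9:-  best=H1
  ? 131.95.48.0  path d0:H0→d1:-→d2:-→d3:-→d4:-→d5:-→d6:-→d7:-→d8:H1→d9:-→d10:-→d11:-→d12:H1→d13:-→d14:-→d15:-→d16:-→d17:-→d18:-→d19:-→d20:H2→d21:-  best=H2
  + 131.95.55.140/32 (H1) depth=32
  ? 131.95.55.140  path d0:H0→d1:-→d2:-→d3:-→d4:-→d5:-→d6:-→d7:-→d8:H1→d9:-→d10:-→d11:-→d12:H1→d13:-→d14:-→d15:-→d16:-→d17:-→d18:-→d19:-→d20:H2→d21:-→d22:-→d23:-→d24:-→d25:-→d26:-→d27:-→d28:-→d29:-→d30:-→d31:-→d32:H1  best=H1
  ? 131.95.53.140  path d0:H0→d1:-→d2:-→d3:-→d4:-→d5:-→d6:-→d7:-→d8:H1→d9:-→d10:-→d11:-→d12:H1→d13:-→d14:-→d15:-→d16:-→d17:-→d18:-→d19:-→d20:H2→d21:-→d22:-  best=H2

== LOOKUPS ==
["H1","H1","H1","H1","H2","H1","H2"]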